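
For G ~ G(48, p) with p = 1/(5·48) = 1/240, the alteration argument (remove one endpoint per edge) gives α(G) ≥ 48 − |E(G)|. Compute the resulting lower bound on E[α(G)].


E[|E(G)|] = C(48, 2)·p = 1128 · (1/240) = 47/10.
E[α(G)] ≥ n − E[|E(G)|] = 48 − 47/10 = 433/10.
Numerically: ≈ 43.3000.
(This is only a lower bound; the true E[α(G)] may be larger.)

E[α(G)] ≥ 433/10 ≈ 43.3000.


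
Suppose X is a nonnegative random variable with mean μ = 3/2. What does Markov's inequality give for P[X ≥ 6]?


μ = E[X] = 3/2, a = 6.
Markov: P[X ≥ 6] ≤ μ/a = (3/2)/6 = 1/4.
Numerically: ≈ 0.250.
(Since a = 6 > μ = 1.500, the bound 1/4 is < 1 and informative.)

P[X ≥ 6] ≤ 1/4 ≈ 0.250.


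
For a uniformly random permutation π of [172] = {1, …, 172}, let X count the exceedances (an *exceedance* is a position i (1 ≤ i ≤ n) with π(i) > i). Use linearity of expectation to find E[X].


Write X = Σ_{i=1}^{172} X_i, where X_i = 1_{π(i) > i}.
For each fixed i, π(i) is uniform over {1, …, 172} (marginal of a uniform permutation), so P[π(i) > i] = (n − i)/n. Summing: Σ_{i=1}^{172} (n − i)/n = (0 + 1 + … + 171)/172 = 172(172 − 1)/(2·172) = (172 − 1)/2.
Hence E[X] = Σ_{i=1}^{172} (172 − i)/172 = 171/2 ≈ 85.500000.

E[X] = 171/2 = 85.500000.


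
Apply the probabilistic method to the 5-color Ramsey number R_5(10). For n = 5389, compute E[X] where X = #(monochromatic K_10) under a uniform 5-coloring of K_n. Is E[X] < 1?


E[X] = C(5389, 10) · 5^{1 − 45} = 5645340767466558997768874792926 · 5^{−44} = 5645340767466558997768874792926/5684341886080801486968994140625.
As a reduced fraction: E[X] = 5645340767466558997768874792926/5684341886080801486968994140625 ≈ 0.9931.
Is E[X] < 1? YES.
Since E[X] < 1, there exists a 5-coloring of K_{5389} with no monochromatic K_10; hence R_5(10) > 5389.

E[X] = 5645340767466558997768874792926/5684341886080801486968994140625 ≈ 0.9931; E[X] < 1, so R_5(10) > 5389.


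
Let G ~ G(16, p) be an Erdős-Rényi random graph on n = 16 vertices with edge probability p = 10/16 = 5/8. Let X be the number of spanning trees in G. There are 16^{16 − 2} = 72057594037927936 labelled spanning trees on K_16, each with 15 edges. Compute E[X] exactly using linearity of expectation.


K_16 has 16^{16 − 2} = 72057594037927936 labelled spanning trees.
For each such spanning tree H, let X_H = 1 if all 15 edges of H are present in G. Then P[X_H = 1] = p^{15} = (5/8)^{15} = 30517578125/35184372088832.
By linearity of expectation: E[X] = Σ_H E[X_H] = 72057594037927936 · p^{15} = 72057594037927936 · 30517578125/35184372088832 = 62500000000000.
Numerically: E[X] ≈ 6.25e+13.

E[X] = 72057594037927936 · (5/8)^{15} = 62500000000000 ≈ 6.25e+13.


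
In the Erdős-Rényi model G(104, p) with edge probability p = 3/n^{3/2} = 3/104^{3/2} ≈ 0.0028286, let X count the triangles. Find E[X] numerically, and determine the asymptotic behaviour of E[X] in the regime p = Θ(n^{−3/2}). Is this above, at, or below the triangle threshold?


Number of potential triangles: C(104, 3) = 182104.
Each occurs with probability p³ ≈ (0.0028286)³ ≈ 2.26315207e-08.
By linearity: E[X] = C(104, 3)·p³ ≈ 182104 · 2.26315207e-08 ≈ 0.004121.
Since α = 3/2 > 1, p = c/n^{3/2} = o(1/n) is below the triangle threshold p ~ 1/n. Asymptotically E[X] ~ (c³/6)·n^{3(1−α)} = (3³/6)·n^{-1.5} → 0, so by Markov's inequality G has no triangles w.h.p.

E[X] ≈ 0.004121; in regime p = Θ(1/n^{3/2}) E[X] tends to 0 (below the triangle threshold p ~ 1/n).


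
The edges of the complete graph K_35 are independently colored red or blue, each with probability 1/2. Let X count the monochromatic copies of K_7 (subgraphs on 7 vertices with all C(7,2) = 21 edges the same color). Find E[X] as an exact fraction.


Let X = Σ_S X_S over the C(35, 7) = 6724520 subsets S of size 7, where X_S = 1 if the K_7 on S is monochromatic.
For a fixed S, the K_7 on S has C(7, 2) = 21 edges. P[all 21 edges red] = (1/2)^21, and likewise for blue, so P[monochromatic] = 2·(1/2)^21 = 2^{1 − 21} = 1/1048576.
Summing: E[X] = C(35, 7) · 2^{1 − 21} = 6724520 · 1/1048576 = 840565/131072.
Numerically: E[X] ≈ 6.41300.

E[X] = C(35,7)·2^(1−C(7,2)) = 840565/131072 ≈ 6.41300.


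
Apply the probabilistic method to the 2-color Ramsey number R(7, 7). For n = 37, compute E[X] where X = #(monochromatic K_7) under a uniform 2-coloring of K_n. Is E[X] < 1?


E[X] = C(37, 7) · 2^{1 − 21} = 10295472 · 2^{−20} = 10295472/1048576.
As a reduced fraction: E[X] = 643467/65536 ≈ 9.8185.
Is E[X] < 1? NO.
Since E[X] ≥ 1, the first-moment bound is inconclusive at n = 37; it does NOT by itself certify R(7, 7) > 37.

E[X] = 643467/65536 ≈ 9.8185; E[X] ≥ 1; first-moment method inconclusive here.


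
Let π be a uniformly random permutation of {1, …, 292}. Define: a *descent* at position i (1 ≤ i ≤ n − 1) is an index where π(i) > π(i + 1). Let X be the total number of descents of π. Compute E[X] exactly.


Write X = Σ X_I over i = 1, …, 291, with X_I the indicator of one descent.
There are 291 indicators.
For each fixed i, the pair (π(i), π(i+1)) is a uniformly random ordered pair of distinct values from {1, …, 292}; by symmetry P[π(i) > π(i+1)] = 1/2.
By linearity: E[X] = 291 · (1/2) = (292 − 1) · (1/2) = 291/2 ≈ 145.500000.

E[X] = 291/2 = 145.500000.


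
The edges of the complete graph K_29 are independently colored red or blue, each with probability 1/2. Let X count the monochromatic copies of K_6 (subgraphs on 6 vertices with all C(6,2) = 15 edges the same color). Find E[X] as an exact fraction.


Let X = Σ_S X_S over the C(29, 6) = 475020 subsets S of size 6, where X_S = 1 if the K_6 on S is monochromatic.
For a fixed S, the K_6 on S has C(6, 2) = 15 edges. P[all 15 edges red] = (1/2)^15, and likewise for blue, so P[monochromatic] = 2·(1/2)^15 = 2^{1 − 15} = 1/16384.
By linearity: E[X] = C(29, 6) · 2^{1 − 15} = 475020 · 1/16384 = 118755/4096.
Numerically: E[X] ≈ 28.9929.

E[X] = C(29,6)·2^(1−C(6,2)) = 118755/4096 ≈ 28.9929.


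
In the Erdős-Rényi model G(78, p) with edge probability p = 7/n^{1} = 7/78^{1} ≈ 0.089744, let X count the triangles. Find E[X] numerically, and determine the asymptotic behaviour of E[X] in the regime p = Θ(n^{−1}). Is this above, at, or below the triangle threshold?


Number of potential triangles: C(78, 3) = 76076.
Each occurs with probability p³ ≈ (0.089744)³ ≈ 7.2278697e-04.
By linearity: E[X] = C(78, 3)·p³ ≈ 76076 · 7.2278697e-04 ≈ 54.98674.
Here α = 1, so p = 7/n is exactly at the triangle threshold p ~ 1/n. Asymptotically E[X] → c³/6 = 7³/6 = 343/6 ≈ 57.16667, a bounded constant. In this regime the triangle count is asymptotically Poisson(c³/6).

E[X] ≈ 54.98674; in regime p = Θ(1/n^{1}) E[X] stays bounded (at the triangle threshold p ~ 1/n).


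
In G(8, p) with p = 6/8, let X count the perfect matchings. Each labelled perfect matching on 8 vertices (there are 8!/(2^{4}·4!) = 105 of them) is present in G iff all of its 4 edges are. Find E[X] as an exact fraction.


K_8 has 8!/(2^{4}·4!) = 105 labelled perfect matchings.
For each such perfect matching H, let X_H = 1 if all 4 edges of H are present in G. Then P[X_H = 1] = p^{4} = (3/4)^{4} = 81/256.
By linearity: E[X] = Σ_H E[X_H] = 105 · p^{4} = 105 · 81/256 = 8505/256.
Numerically: E[X] ≈ 33.22.

E[X] = 105 · (3/4)^{4} = 8505/256 ≈ 33.22.


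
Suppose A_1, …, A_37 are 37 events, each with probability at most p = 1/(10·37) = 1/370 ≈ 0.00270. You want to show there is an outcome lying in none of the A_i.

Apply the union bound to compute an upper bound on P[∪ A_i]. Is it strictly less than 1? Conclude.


Union bound: P[∪_{i=1}^{37} A_i] ≤ Σ_i P[A_i] ≤ 37·p = 37·(1/370) = 1/10.
Numerically: 1/10 ≈ 0.10000.
Is 1/10 < 1? YES.
Since P[∪ A_i] ≤ 1/10 < 1, the complement has P[∩ A_i^c] ≥ 1 − 1/10 = 9/10 > 0, so some outcome avoids every A_i.

37·p = 1/10 ≈ 0.10000; existence CERTIFIED by the union bound.


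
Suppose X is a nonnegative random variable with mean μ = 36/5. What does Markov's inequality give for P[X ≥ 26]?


μ = E[X] = 36/5, a = 26.
Markov: P[X ≥ 26] ≤ μ/a = (36/5)/26 = 18/65.
Numerically: ≈ 0.2769.
(Since a = 26 > μ = 7.2000, the bound 18/65 is < 1 and informative.)

P[X ≥ 26] ≤ 18/65 ≈ 0.2769.


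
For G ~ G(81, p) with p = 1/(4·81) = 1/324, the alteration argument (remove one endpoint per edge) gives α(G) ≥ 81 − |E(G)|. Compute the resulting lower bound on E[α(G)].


E[|E(G)|] = C(81, 2)·p = 3240 · (1/324) = 10.
E[α(G)] ≥ n − E[|E(G)|] = 81 − 10 = 71.
Numerically: ≈ 71.000.
(This is only a lower bound; the true E[α(G)] may be larger.)

E[α(G)] ≥ 71 ≈ 71.000.


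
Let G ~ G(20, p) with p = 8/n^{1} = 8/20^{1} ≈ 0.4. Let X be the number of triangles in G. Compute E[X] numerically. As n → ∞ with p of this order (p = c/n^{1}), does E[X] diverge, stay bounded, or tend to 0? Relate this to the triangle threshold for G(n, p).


Number of potential triangles: C(20, 3) = 1140.
Each occurs with probability p³ ≈ (0.4)³ ≈ 6.40000000e-02.
By linearity: E[X] = C(20, 3)·p³ ≈ 1140 · 6.40000000e-02 ≈ 72.960000.
Here α = 1, so p = 8/n is exactly at the triangle threshold p ~ 1/n. Asymptotically E[X] → c³/6 = 8³/6 = 256/3 ≈ 85.333333, a bounded constant. In this regime the triangle count is asymptotically Poisson(c³/6).

E[X] ≈ 72.960000; in regime p = Θ(1/n^{1}) E[X] stays bounded (at the triangle threshold p ~ 1/n).


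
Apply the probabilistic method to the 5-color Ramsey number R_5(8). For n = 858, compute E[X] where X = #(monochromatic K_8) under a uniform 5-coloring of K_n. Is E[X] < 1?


E[X] = C(858, 8) · 5^{1 − 28} = 7049584530256467771 · 5^{−27} = 7049584530256467771/7450580596923828125.
As a reduced fraction: E[X] = 7049584530256467771/7450580596923828125 ≈ 0.9462.
Is E[X] < 1? YES.
Since E[X] < 1, there exists a 5-coloring of K_{858} with no monochromatic K_8; hence R_5(8) > 858.

E[X] = 7049584530256467771/7450580596923828125 ≈ 0.9462; E[X] < 1, so R_5(8) > 858.


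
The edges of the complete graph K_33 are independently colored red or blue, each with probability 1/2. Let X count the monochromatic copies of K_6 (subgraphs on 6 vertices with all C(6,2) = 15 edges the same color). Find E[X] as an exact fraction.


Let X = Σ_S X_S over the C(33, 6) = 1107568 subsets S of size 6, where X_S = 1 if the K_6 on S is monochromatic.
For a fixed S, the K_6 on S has C(6, 2) = 15 edges. P[all 15 edges red] = (1/2)^15, and likewise for blue, so P[monochromatic] = 2·(1/2)^15 = 2^{1 − 15} = 1/16384.
Summing: E[X] = C(33, 6) · 2^{1 − 15} = 1107568 · 1/16384 = 69223/1024.
Numerically: E[X] ≈ 67.601.

E[X] = C(33,6)·2^(1−C(6,2)) = 69223/1024 ≈ 67.601.


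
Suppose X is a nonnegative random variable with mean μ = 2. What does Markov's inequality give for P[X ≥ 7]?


μ = E[X] = 2, a = 7.
Markov: P[X ≥ 7] ≤ μ/a = (2)/7 = 2/7.
Numerically: ≈ 0.28571.
(Since a = 7 > μ = 2.00000, the bound 2/7 is < 1 and informative.)

P[X ≥ 7] ≤ 2/7 ≈ 0.28571.


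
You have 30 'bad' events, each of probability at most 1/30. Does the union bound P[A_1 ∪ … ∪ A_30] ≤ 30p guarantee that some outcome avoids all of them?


Union bound: P[∪_{i=1}^{30} A_i] ≤ Σ_i P[A_i] ≤ 30·p = 30·(1/30) = 1.
Numerically: 1 ≈ 1.00000.
Is 1 < 1? NO.
Since the bound 1 is ≥ 1, the union bound is uninformative here; it does NOT by itself certify existence.

30·p = 1 ≈ 1.00000; existence NOT certified by the union bound.


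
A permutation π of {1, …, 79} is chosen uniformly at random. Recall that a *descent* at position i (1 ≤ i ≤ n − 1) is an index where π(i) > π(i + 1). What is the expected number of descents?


Write X = Σ X_I over i = 1, …, 78, with X_I the indicator of one descent.
There are 78 indicators.
For each fixed i, the pair (π(i), π(i+1)) is a uniformly random ordered pair of distinct values from {1, …, 79}; by symmetry P[π(i) > π(i+1)] = 1/2.
By linearity: E[X] = 78 · (1/2) = (79 − 1) · (1/2) = 39 ≈ 39.0000.

E[X] = 39 = 39.0000.


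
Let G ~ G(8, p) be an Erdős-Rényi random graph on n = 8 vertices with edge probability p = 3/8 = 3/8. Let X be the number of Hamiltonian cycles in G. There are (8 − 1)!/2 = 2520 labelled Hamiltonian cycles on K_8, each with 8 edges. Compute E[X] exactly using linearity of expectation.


K_8 has (8 − 1)!/2 = 2520 labelled Hamiltonian cycles.
For each such Hamiltonian cycle H, let X_H = 1 if all 8 edges of H are present in G. Then P[X_H = 1] = p^{8} = (3/8)^{8} = 6561/16777216.
By linearity of expectation: E[X] = Σ_H E[X_H] = 2520 · p^{8} = 2520 · 6561/16777216 = 2066715/2097152.
Numerically: E[X] ≈ 0.9855.

E[X] = 2520 · (3/8)^{8} = 2066715/2097152 ≈ 0.9855.


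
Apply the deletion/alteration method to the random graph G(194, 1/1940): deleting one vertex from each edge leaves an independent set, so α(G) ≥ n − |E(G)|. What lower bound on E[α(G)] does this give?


E[|E(G)|] = C(194, 2)·p = 18721 · (1/1940) = 193/20.
E[α(G)] ≥ n − E[|E(G)|] = 194 − 193/20 = 3687/20.
Numerically: ≈ 184.3500.
(This is only a lower bound; the true E[α(G)] may be larger.)

E[α(G)] ≥ 3687/20 ≈ 184.3500.


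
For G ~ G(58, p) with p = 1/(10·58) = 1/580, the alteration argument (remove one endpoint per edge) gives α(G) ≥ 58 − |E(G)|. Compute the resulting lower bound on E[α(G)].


E[|E(G)|] = C(58, 2)·p = 1653 · (1/580) = 57/20.
E[α(G)] ≥ n − E[|E(G)|] = 58 − 57/20 = 1103/20.
Numerically: ≈ 55.150.
(This is only a lower bound; the true E[α(G)] may be larger.)

E[α(G)] ≥ 1103/20 ≈ 55.150.


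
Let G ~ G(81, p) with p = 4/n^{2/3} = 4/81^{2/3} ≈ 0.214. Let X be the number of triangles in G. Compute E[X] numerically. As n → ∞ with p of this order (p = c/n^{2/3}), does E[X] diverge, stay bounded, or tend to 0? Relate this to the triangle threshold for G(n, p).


Number of potential triangles: C(81, 3) = 85320.
Each occurs with probability p³ ≈ (0.214)³ ≈ 9.75461e-03.
By linearity: E[X] = C(81, 3)·p³ ≈ 85320 · 9.75461e-03 ≈ 832.263.
Since α = 2/3 < 1, p = c/n^{2/3} ≫ 1/n is above the triangle threshold p ~ 1/n. Asymptotically E[X] ~ (c³/6)·n^{3(1−α)} = (4³/6)·n^{1} → ∞; triangles are abundant w.h.p.

E[X] ≈ 832.263; in regime p = Θ(1/n^{2/3}) E[X] diverges (above the triangle threshold p ~ 1/n).


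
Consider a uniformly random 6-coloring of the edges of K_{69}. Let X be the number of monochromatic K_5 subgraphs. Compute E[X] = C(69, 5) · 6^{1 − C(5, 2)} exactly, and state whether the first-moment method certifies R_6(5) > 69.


E[X] = C(69, 5) · 6^{1 − 10} = 11238513 · 6^{−9} = 11238513/10077696.
As a reduced fraction: E[X] = 3746171/3359232 ≈ 1.1151867.
Is E[X] < 1? NO.
Since E[X] ≥ 1, the first-moment bound is inconclusive at n = 69; it does NOT by itself certify R_6(5) > 69.

E[X] = 3746171/3359232 ≈ 1.1151867; E[X] ≥ 1; first-moment method inconclusive here.


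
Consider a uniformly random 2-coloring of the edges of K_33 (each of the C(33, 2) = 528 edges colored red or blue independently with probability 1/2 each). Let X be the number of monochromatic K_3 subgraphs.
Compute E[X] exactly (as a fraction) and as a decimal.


Let X = Σ_S X_S over the C(33, 3) = 5456 subsets S of size 3, where X_S = 1 if the K_3 on S is monochromatic.
For a fixed S, the K_3 on S has C(3, 2) = 3 edges. P[all 3 edges red] = (1/2)^3, and likewise for blue, so P[monochromatic] = 2·(1/2)^3 = 2^{1 − 3} = 1/4.
By linearity of expectation: E[X] = C(33, 3) · 2^{1 − 3} = 5456 · 1/4 = 1364.
Numerically: E[X] ≈ 1364.000000.

E[X] = C(33,3)·2^(1−C(3,2)) = 1364 ≈ 1364.000000.


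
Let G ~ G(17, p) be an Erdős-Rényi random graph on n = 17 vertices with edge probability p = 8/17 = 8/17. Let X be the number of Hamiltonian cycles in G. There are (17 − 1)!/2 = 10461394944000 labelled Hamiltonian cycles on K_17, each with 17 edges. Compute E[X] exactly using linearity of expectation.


K_17 has (17 − 1)!/2 = 10461394944000 labelled Hamiltonian cycles.
For each such Hamiltonian cycle H, let X_H = 1 if all 17 edges of H are present in G. Then P[X_H = 1] = p^{17} = (8/17)^{17} = 2251799813685248/827240261886336764177.
By linearity: E[X] = Σ_H E[X_H] = 10461394944000 · p^{17} = 10461394944000 · 2251799813685248/827240261886336764177 = 23556967185786995434586112000/827240261886336764177.
Numerically: E[X] ≈ 2.848e+07.

E[X] = 10461394944000 · (8/17)^{17} = 23556967185786995434586112000/827240261886336764177 ≈ 2.848e+07.


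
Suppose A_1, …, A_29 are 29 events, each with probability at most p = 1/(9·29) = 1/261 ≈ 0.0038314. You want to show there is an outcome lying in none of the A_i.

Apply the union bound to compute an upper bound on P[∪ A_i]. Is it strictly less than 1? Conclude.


Union bound: P[∪_{i=1}^{29} A_i] ≤ Σ_i P[A_i] ≤ 29·p = 29·(1/261) = 1/9.
Numerically: 1/9 ≈ 0.1111111.
Is 1/9 < 1? YES.
Since P[∪ A_i] ≤ 1/9 < 1, the complement has P[∩ A_i^c] ≥ 1 − 1/9 = 8/9 > 0, so some outcome avoids every A_i.

29·p = 1/9 ≈ 0.1111111; existence CERTIFIED by the union bound.


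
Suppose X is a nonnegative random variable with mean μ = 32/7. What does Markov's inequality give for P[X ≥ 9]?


μ = E[X] = 32/7, a = 9.
Markov: P[X ≥ 9] ≤ μ/a = (32/7)/9 = 32/63.
Numerically: ≈ 0.507937.
(Since a = 9 > μ = 4.571429, the bound 32/63 is < 1 and informative.)

P[X ≥ 9] ≤ 32/63 ≈ 0.507937.


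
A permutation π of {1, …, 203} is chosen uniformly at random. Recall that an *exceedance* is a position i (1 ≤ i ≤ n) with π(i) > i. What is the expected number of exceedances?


Write X = Σ_{i=1}^{203} X_i, where X_i = 1_{π(i) > i}.
For each fixed i, π(i) is uniform over {1, …, 203} (marginal of a uniform permutation), so P[π(i) > i] = (n − i)/n. Summing: Σ_{i=1}^{203} (n − i)/n = (0 + 1 + … + 202)/203 = 203(203 − 1)/(2·203) = (203 − 1)/2.
Hence E[X] = Σ_{i=1}^{203} (203 − i)/203 = 101 ≈ 101.0000.

E[X] = 101 = 101.0000.


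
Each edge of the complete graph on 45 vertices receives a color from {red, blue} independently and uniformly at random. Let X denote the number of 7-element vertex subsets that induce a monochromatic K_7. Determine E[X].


Let X = Σ_S X_S over the C(45, 7) = 45379620 subsets S of size 7, where X_S = 1 if the K_7 on S is monochromatic.
For a fixed S, the K_7 on S has C(7, 2) = 21 edges. P[all 21 edges red] = (1/2)^21, and likewise for blue, so P[monochromatic] = 2·(1/2)^21 = 2^{1 − 21} = 1/1048576.
By linearity: E[X] = C(45, 7) · 2^{1 − 21} = 45379620 · 1/1048576 = 11344905/262144.
Numerically: E[X] ≈ 43.277.

E[X] = C(45,7)·2^(1−C(7,2)) = 11344905/262144 ≈ 43.277.


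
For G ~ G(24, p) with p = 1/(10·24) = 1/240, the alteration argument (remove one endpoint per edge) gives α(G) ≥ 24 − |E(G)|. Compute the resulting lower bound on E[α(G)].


E[|E(G)|] = C(24, 2)·p = 276 · (1/240) = 23/20.
E[α(G)] ≥ n − E[|E(G)|] = 24 − 23/20 = 457/20.
Numerically: ≈ 22.850000.
(This is only a lower bound; the true E[α(G)] may be larger.)

E[α(G)] ≥ 457/20 ≈ 22.850000.


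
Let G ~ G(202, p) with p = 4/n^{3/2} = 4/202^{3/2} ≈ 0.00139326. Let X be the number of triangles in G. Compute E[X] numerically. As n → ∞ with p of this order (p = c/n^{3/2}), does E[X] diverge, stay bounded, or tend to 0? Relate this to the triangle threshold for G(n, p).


Number of potential triangles: C(202, 3) = 1353400.
Each occurs with probability p³ ≈ (0.00139326)³ ≈ 2.70457364e-09.
By linearity: E[X] = C(202, 3)·p³ ≈ 1353400 · 2.70457364e-09 ≈ 0.003660.
Since α = 3/2 > 1, p = c/n^{3/2} = o(1/n) is below the triangle threshold p ~ 1/n. Asymptotically E[X] ~ (c³/6)·n^{3(1−α)} = (4³/6)·n^{-1.5} → 0, so by Markov's inequality G has no triangles w.h.p.

E[X] ≈ 0.003660; in regime p = Θ(1/n^{3/2}) E[X] tends to 0 (below the triangle threshold p ~ 1/n).


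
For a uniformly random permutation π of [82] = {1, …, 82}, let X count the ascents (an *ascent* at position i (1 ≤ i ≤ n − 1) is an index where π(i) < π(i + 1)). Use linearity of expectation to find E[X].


Write X = Σ X_I over i = 1, …, 81, with X_I the indicator of one ascent.
There are 81 indicators.
For each fixed i, the pair (π(i), π(i+1)) is a uniformly random ordered pair of distinct values from {1, …, 82}; by symmetry P[π(i) < π(i+1)] = 1/2.
By linearity: E[X] = 81 · (1/2) = (82 − 1) · (1/2) = 81/2 ≈ 40.5000.

E[X] = 81/2 = 40.5000.


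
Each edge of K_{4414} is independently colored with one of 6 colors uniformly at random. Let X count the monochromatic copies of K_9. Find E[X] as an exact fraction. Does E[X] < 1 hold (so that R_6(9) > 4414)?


E[X] = C(4414, 9) · 6^{1 − 36} = 1738535657024887384307025382 · 6^{−35} = 1738535657024887384307025382/1719070799748422591028658176.
As a reduced fraction: E[X] = 869267828512443692153512691/859535399874211295514329088 ≈ 1.0113229.
Is E[X] < 1? NO.
Since E[X] ≥ 1, the first-moment bound is inconclusive at n = 4414; it does NOT by itself certify R_6(9) > 4414.

E[X] = 869267828512443692153512691/859535399874211295514329088 ≈ 1.0113229; E[X] ≥ 1; first-moment method inconclusive here.


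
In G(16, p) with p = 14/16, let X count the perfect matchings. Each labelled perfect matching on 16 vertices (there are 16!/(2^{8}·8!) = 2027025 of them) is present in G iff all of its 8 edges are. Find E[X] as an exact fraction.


K_16 has 16!/(2^{8}·8!) = 2027025 labelled perfect matchings.
For each such perfect matching H, let X_H = 1 if all 8 edges of H are present in G. Then P[X_H = 1] = p^{8} = (7/8)^{8} = 5764801/16777216.
By linearity of expectation: E[X] = Σ_H E[X_H] = 2027025 · p^{8} = 2027025 · 5764801/16777216 = 11685395747025/16777216.
Numerically: E[X] ≈ 6.965e+05.

E[X] = 2027025 · (7/8)^{8} = 11685395747025/16777216 ≈ 6.965e+05.


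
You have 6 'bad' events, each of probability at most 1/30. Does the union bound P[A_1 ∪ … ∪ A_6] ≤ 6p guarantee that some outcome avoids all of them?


Union bound: P[∪_{i=1}^{6} A_i] ≤ Σ_i P[A_i] ≤ 6·p = 6·(1/30) = 1/5.
Numerically: 1/5 ≈ 0.20000.
Is 1/5 < 1? YES.
Since P[∪ A_i] ≤ 1/5 < 1, the complement has P[∩ A_i^c] ≥ 1 − 1/5 = 4/5 > 0, so some outcome avoids every A_i.

6·p = 1/5 ≈ 0.20000; existence CERTIFIED by the union bound.


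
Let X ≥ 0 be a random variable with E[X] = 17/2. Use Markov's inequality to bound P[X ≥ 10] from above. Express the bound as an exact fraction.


μ = E[X] = 17/2, a = 10.
Markov: P[X ≥ 10] ≤ μ/a = (17/2)/10 = 17/20.
Numerically: ≈ 0.850000.
(Since a = 10 > μ = 8.500000, the bound 17/20 is < 1 and informative.)

P[X ≥ 10] ≤ 17/20 ≈ 0.850000.


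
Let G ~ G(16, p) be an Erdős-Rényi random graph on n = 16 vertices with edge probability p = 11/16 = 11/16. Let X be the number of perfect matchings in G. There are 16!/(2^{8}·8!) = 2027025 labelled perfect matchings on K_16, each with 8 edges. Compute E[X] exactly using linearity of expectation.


K_16 has 16!/(2^{8}·8!) = 2027025 labelled perfect matchings.
For each such perfect matching H, let X_H = 1 if all 8 edges of H are present in G. Then P[X_H = 1] = p^{8} = (11/16)^{8} = 214358881/4294967296.
By linearity of expectation: E[X] = Σ_H E[X_H] = 2027025 · p^{8} = 2027025 · 214358881/4294967296 = 434510810759025/4294967296.
Numerically: E[X] ≈ 1.0117e+05.

E[X] = 2027025 · (11/16)^{8} = 434510810759025/4294967296 ≈ 1.0117e+05.


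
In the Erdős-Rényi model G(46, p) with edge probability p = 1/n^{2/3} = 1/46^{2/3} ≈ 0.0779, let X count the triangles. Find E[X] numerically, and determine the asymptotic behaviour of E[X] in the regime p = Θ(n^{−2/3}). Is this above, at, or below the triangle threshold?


Number of potential triangles: C(46, 3) = 15180.
Each occurs with probability p³ ≈ (0.0779)³ ≈ 4.72590e-04.
By linearity: E[X] = C(46, 3)·p³ ≈ 15180 · 4.72590e-04 ≈ 7.174.
Since α = 2/3 < 1, p = c/n^{2/3} ≫ 1/n is above the triangle threshold p ~ 1/n. Asymptotically E[X] ~ (c³/6)·n^{3(1−α)} = (1³/6)·n^{1} → ∞; triangles are abundant w.h.p.

E[X] ≈ 7.174; in regime p = Θ(1/n^{2/3}) E[X] diverges (above the triangle threshold p ~ 1/n).


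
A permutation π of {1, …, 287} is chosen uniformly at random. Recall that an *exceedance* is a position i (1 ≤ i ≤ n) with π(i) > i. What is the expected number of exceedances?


Write X = Σ_{i=1}^{287} X_i, where X_i = 1_{π(i) > i}.
For each fixed i, π(i) is uniform over {1, …, 287} (marginal of a uniform permutation), so P[π(i) > i] = (n − i)/n. Summing: Σ_{i=1}^{287} (n − i)/n = (0 + 1 + … + 286)/287 = 287(287 − 1)/(2·287) = (287 − 1)/2.
Hence E[X] = Σ_{i=1}^{287} (287 − i)/287 = 143 ≈ 143.00000.

E[X] = 143 = 143.00000.


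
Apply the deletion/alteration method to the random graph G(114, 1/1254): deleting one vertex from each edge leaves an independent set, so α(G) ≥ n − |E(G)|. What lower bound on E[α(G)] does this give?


E[|E(G)|] = C(114, 2)·p = 6441 · (1/1254) = 113/22.
E[α(G)] ≥ n − E[|E(G)|] = 114 − 113/22 = 2395/22.
Numerically: ≈ 108.8636.
(This is only a lower bound; the true E[α(G)] may be larger.)

E[α(G)] ≥ 2395/22 ≈ 108.8636.


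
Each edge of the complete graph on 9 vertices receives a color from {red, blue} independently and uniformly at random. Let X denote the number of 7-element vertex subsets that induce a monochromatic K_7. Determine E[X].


Let X = Σ_S X_S over the C(9, 7) = 36 subsets S of size 7, where X_S = 1 if the K_7 on S is monochromatic.
For a fixed S, the K_7 on S has C(7, 2) = 21 edges. P[all 21 edges red] = (1/2)^21, and likewise for blue, so P[monochromatic] = 2·(1/2)^21 = 2^{1 − 21} = 1/1048576.
Summing: E[X] = C(9, 7) · 2^{1 − 21} = 36 · 1/1048576 = 9/262144.
Numerically: E[X] ≈ 0.000034.

E[X] = C(9,7)·2^(1−C(7,2)) = 9/262144 ≈ 0.000034.


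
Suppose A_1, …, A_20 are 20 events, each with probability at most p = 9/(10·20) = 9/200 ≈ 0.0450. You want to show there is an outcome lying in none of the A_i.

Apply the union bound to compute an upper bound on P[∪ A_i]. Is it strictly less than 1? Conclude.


Union bound: P[∪_{i=1}^{20} A_i] ≤ Σ_i P[A_i] ≤ 20·p = 20·(9/200) = 9/10.
Numerically: 9/10 ≈ 0.9000.
Is 9/10 < 1? YES.
Since P[∪ A_i] ≤ 9/10 < 1, the complement has P[∩ A_i^c] ≥ 1 − 9/10 = 1/10 > 0, so some outcome avoids every A_i.

20·p = 9/10 ≈ 0.9000; existence CERTIFIED by the union bound.


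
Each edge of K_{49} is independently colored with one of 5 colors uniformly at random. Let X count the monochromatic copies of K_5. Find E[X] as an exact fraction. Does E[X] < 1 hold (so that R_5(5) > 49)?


E[X] = C(49, 5) · 5^{1 − 10} = 1906884 · 5^{−9} = 1906884/1953125.
As a reduced fraction: E[X] = 1906884/1953125 ≈ 0.976325.
Is E[X] < 1? YES.
Since E[X] < 1, there exists a 5-coloring of K_{49} with no monochromatic K_5; hence R_5(5) > 49.

E[X] = 1906884/1953125 ≈ 0.976325; E[X] < 1, so R_5(5) > 49.


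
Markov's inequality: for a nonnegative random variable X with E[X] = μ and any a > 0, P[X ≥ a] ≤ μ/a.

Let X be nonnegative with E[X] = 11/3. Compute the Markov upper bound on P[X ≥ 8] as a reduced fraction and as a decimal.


μ = E[X] = 11/3, a = 8.
Markov: P[X ≥ 8] ≤ μ/a = (11/3)/8 = 11/24.
Numerically: ≈ 0.458333.
(Since a = 8 > μ = 3.666667, the bound 11/24 is < 1 and informative.)

P[X ≥ 8] ≤ 11/24 ≈ 0.458333.


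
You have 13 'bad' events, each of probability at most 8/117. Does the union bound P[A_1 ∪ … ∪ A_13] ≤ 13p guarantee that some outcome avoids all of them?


Union bound: P[∪_{i=1}^{13} A_i] ≤ Σ_i P[A_i] ≤ 13·p = 13·(8/117) = 8/9.
Numerically: 8/9 ≈ 0.88889.
Is 8/9 < 1? YES.
Since P[∪ A_i] ≤ 8/9 < 1, the complement has P[∩ A_i^c] ≥ 1 − 8/9 = 1/9 > 0, so some outcome avoids every A_i.

13·p = 8/9 ≈ 0.88889; existence CERTIFIED by the union bound.


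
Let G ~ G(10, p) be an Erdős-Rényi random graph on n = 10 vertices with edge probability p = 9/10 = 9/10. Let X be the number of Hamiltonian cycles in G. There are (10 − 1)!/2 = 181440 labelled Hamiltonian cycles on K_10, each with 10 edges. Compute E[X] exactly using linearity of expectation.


K_10 has (10 − 1)!/2 = 181440 labelled Hamiltonian cycles.
For each such Hamiltonian cycle H, let X_H = 1 if all 10 edges of H are present in G. Then P[X_H = 1] = p^{10} = (9/10)^{10} = 3486784401/10000000000.
By linearity: E[X] = Σ_H E[X_H] = 181440 · p^{10} = 181440 · 3486784401/10000000000 = 1977006755367/31250000.
Numerically: E[X] ≈ 6.33e+04.

E[X] = 181440 · (9/10)^{10} = 1977006755367/31250000 ≈ 6.33e+04.


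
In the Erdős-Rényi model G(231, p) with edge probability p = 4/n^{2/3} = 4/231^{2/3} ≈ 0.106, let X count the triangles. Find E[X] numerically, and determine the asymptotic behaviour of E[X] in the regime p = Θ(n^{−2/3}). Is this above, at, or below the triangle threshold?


Number of potential triangles: C(231, 3) = 2027795.
Each occurs with probability p³ ≈ (0.106)³ ≈ 1.19938e-03.
By linearity: E[X] = C(231, 3)·p³ ≈ 2027795 · 1.19938e-03 ≈ 2432.092.
Since α = 2/3 < 1, p = c/n^{2/3} ≫ 1/n is above the triangle threshold p ~ 1/n. Asymptotically E[X] ~ (c³/6)·n^{3(1−α)} = (4³/6)·n^{1} → ∞; triangles are abundant w.h.p.

E[X] ≈ 2432.092; in regime p = Θ(1/n^{2/3}) E[X] diverges (above the triangle threshold p ~ 1/n).


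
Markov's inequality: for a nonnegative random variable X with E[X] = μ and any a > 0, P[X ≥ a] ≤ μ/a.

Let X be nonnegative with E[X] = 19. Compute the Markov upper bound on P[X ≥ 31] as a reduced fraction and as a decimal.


μ = E[X] = 19, a = 31.
Markov: P[X ≥ 31] ≤ μ/a = (19)/31 = 19/31.
Numerically: ≈ 0.613.
(Since a = 31 > μ = 19.000, the bound 19/31 is < 1 and informative.)

P[X ≥ 31] ≤ 19/31 ≈ 0.613.


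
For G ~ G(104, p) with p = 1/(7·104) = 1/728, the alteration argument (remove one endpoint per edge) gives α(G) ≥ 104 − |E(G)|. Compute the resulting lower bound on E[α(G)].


E[|E(G)|] = C(104, 2)·p = 5356 · (1/728) = 103/14.
E[α(G)] ≥ n − E[|E(G)|] = 104 − 103/14 = 1353/14.
Numerically: ≈ 96.643.
(This is only a lower bound; the true E[α(G)] may be larger.)

E[α(G)] ≥ 1353/14 ≈ 96.643.


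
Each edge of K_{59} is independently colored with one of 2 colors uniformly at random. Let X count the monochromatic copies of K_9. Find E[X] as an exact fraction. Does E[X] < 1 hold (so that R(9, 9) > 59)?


E[X] = C(59, 9) · 2^{1 − 36} = 12565671261 · 2^{−35} = 12565671261/34359738368.
As a reduced fraction: E[X] = 12565671261/34359738368 ≈ 0.3657092.
Is E[X] < 1? YES.
Since E[X] < 1, there exists a 2-coloring of K_{59} with no monochromatic K_9; hence R(9, 9) > 59.

E[X] = 12565671261/34359738368 ≈ 0.3657092; E[X] < 1, so R(9, 9) > 59.


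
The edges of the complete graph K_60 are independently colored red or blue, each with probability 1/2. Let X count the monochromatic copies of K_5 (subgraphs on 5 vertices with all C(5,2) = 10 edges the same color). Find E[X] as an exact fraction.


Let X = Σ_S X_S over the C(60, 5) = 5461512 subsets S of size 5, where X_S = 1 if the K_5 on S is monochromatic.
For a fixed S, the K_5 on S has C(5, 2) = 10 edges. P[all 10 edges red] = (1/2)^10, and likewise for blue, so P[monochromatic] = 2·(1/2)^10 = 2^{1 − 10} = 1/512.
By linearity: E[X] = C(60, 5) · 2^{1 − 10} = 5461512 · 1/512 = 682689/64.
Numerically: E[X] ≈ 10667.015625.

E[X] = C(60,5)·2^(1−C(5,2)) = 682689/64 ≈ 10667.015625.


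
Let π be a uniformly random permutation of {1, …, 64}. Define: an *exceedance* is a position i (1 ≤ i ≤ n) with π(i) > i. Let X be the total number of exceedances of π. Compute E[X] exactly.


Write X = Σ_{i=1}^{64} X_i, where X_i = 1_{π(i) > i}.
For each fixed i, π(i) is uniform over {1, …, 64} (marginal of a uniform permutation), so P[π(i) > i] = (n − i)/n. Summing: Σ_{i=1}^{64} (n − i)/n = (0 + 1 + … + 63)/64 = 64(64 − 1)/(2·64) = (64 − 1)/2.
Hence E[X] = Σ_{i=1}^{64} (64 − i)/64 = 63/2 ≈ 31.50000.

E[X] = 63/2 = 31.50000.


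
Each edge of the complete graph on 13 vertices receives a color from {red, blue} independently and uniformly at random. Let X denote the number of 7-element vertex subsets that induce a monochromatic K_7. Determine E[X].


Let X = Σ_S X_S over the C(13, 7) = 1716 subsets S of size 7, where X_S = 1 if the K_7 on S is monochromatic.
For a fixed S, the K_7 on S has C(7, 2) = 21 edges. P[all 21 edges red] = (1/2)^21, and likewise for blue, so P[monochromatic] = 2·(1/2)^21 = 2^{1 − 21} = 1/1048576.
By linearity: E[X] = C(13, 7) · 2^{1 − 21} = 1716 · 1/1048576 = 429/262144.
Numerically: E[X] ≈ 0.0016.

E[X] = C(13,7)·2^(1−C(7,2)) = 429/262144 ≈ 0.0016.


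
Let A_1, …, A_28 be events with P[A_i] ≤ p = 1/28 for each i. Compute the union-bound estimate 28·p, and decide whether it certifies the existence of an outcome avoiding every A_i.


Union bound: P[∪_{i=1}^{28} A_i] ≤ Σ_i P[A_i] ≤ 28·p = 28·(1/28) = 1.
Numerically: 1 ≈ 1.00000.
Is 1 < 1? NO.
Since the bound 1 is ≥ 1, the union bound is uninformative here; it does NOT by itself certify existence.

28·p = 1 ≈ 1.00000; existence NOT certified by the union bound.


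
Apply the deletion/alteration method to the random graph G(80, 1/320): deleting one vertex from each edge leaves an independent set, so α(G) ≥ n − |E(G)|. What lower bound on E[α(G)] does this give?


E[|E(G)|] = C(80, 2)·p = 3160 · (1/320) = 79/8.
E[α(G)] ≥ n − E[|E(G)|] = 80 − 79/8 = 561/8.
Numerically: ≈ 70.125.
(This is only a lower bound; the true E[α(G)] may be larger.)

E[α(G)] ≥ 561/8 ≈ 70.125.


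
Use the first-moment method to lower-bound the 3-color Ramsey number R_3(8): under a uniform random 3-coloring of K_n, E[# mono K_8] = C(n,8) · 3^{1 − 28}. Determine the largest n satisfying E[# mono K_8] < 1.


We need C(n, 8) · 3^{1 − 28} < 1, i.e. C(n, 8) < 3^{28 − 1} = 7625597484987.
Check values of n near the boundary:
  n = 155: C(155, 8) = 6876747915675; 6876747915675 < 7625597484987? YES
  n = 156: C(156, 8) = 7248464019225; 7248464019225 < 7625597484987? YES
  n = 157: C(157, 8) = 7637643295425; 7637643295425 < 7625597484987? NO
  n = 158: C(158, 8) = 8044984271181; 8044984271181 < 7625597484987? NO
  n = 159: C(159, 8) = 8471208603429; 8471208603429 < 7625597484987? NO
The largest n with C(n, 8) < 7625597484987 is n = 156 (where E[X] = 805384891025/847288609443 ≈ 0.9505437). Hence R_3(8) > 156, i.e. R_3(8) ≥ 157.

Largest n = 156; hence R_3(8) > 156.


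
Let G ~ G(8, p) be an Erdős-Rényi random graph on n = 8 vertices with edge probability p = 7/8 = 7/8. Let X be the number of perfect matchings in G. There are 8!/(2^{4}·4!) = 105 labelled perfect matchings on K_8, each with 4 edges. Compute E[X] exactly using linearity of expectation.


K_8 has 8!/(2^{4}·4!) = 105 labelled perfect matchings.
For each such perfect matching H, let X_H = 1 if all 4 edges of H are present in G. Then P[X_H = 1] = p^{4} = (7/8)^{4} = 2401/4096.
Summing the indicators: E[X] = Σ_H E[X_H] = 105 · p^{4} = 105 · 2401/4096 = 252105/4096.
Numerically: E[X] ≈ 61.55.

E[X] = 105 · (7/8)^{4} = 252105/4096 ≈ 61.55.


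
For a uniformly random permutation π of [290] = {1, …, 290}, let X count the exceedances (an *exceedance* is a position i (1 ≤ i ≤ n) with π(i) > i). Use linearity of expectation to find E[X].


Write X = Σ_{i=1}^{290} X_i, where X_i = 1_{π(i) > i}.
For each fixed i, π(i) is uniform over {1, …, 290} (marginal of a uniform permutation), so P[π(i) > i] = (n − i)/n. Summing: Σ_{i=1}^{290} (n − i)/n = (0 + 1 + … + 289)/290 = 290(290 − 1)/(2·290) = (290 − 1)/2.
Hence E[X] = Σ_{i=1}^{290} (290 − i)/290 = 289/2 ≈ 144.5000.

E[X] = 289/2 = 144.5000.


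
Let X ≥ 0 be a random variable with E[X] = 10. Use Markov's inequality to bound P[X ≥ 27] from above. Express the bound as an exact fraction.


μ = E[X] = 10, a = 27.
Markov: P[X ≥ 27] ≤ μ/a = (10)/27 = 10/27.
Numerically: ≈ 0.37037.
(Since a = 27 > μ = 10.00000, the bound 10/27 is < 1 and informative.)

P[X ≥ 27] ≤ 10/27 ≈ 0.37037.


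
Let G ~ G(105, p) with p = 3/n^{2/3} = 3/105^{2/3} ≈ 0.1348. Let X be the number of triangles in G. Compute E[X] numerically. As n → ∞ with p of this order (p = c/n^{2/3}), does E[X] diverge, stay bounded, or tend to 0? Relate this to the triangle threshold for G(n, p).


Number of potential triangles: C(105, 3) = 187460.
Each occurs with probability p³ ≈ (0.1348)³ ≈ 2.448980e-03.
By linearity: E[X] = C(105, 3)·p³ ≈ 187460 · 2.448980e-03 ≈ 459.0857.
Since α = 2/3 < 1, p = c/n^{2/3} ≫ 1/n is above the triangle threshold p ~ 1/n. Asymptotically E[X] ~ (c³/6)·n^{3(1−α)} = (3³/6)·n^{1} → ∞; triangles are abundant w.h.p.

E[X] ≈ 459.0857; in regime p = Θ(1/n^{2/3}) E[X] diverges (above the triangle threshold p ~ 1/n).


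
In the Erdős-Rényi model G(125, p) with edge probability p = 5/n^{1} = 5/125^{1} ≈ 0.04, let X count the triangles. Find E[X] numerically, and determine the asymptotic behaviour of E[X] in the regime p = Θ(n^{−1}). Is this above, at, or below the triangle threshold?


Number of potential triangles: C(125, 3) = 317750.
Each occurs with probability p³ ≈ (0.04)³ ≈ 6.4000000e-05.
By linearity: E[X] = C(125, 3)·p³ ≈ 317750 · 6.4000000e-05 ≈ 20.33600.
Here α = 1, so p = 5/n is exactly at the triangle threshold p ~ 1/n. Asymptotically E[X] → c³/6 = 5³/6 = 125/6 ≈ 20.83333, a bounded constant. In this regime the triangle count is asymptotically Poisson(c³/6).

E[X] ≈ 20.33600; in regime p = Θ(1/n^{1}) E[X] stays bounded (at the triangle threshold p ~ 1/n).


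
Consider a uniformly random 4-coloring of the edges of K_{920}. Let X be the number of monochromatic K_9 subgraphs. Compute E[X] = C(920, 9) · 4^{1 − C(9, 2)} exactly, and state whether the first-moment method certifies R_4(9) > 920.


E[X] = C(920, 9) · 4^{1 − 36} = 1251067384312182251760 · 4^{−35} = 1251067384312182251760/1180591620717411303424.
As a reduced fraction: E[X] = 78191711519511390735/73786976294838206464 ≈ 1.059695.
Is E[X] < 1? NO.
Since E[X] ≥ 1, the first-moment bound is inconclusive at n = 920; it does NOT by itself certify R_4(9) > 920.

E[X] = 78191711519511390735/73786976294838206464 ≈ 1.059695; E[X] ≥ 1; first-moment method inconclusive here.


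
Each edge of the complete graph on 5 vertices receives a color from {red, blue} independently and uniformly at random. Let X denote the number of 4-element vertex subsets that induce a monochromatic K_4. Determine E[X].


Let X = Σ_S X_S over the C(5, 4) = 5 subsets S of size 4, where X_S = 1 if the K_4 on S is monochromatic.
For a fixed S, the K_4 on S has C(4, 2) = 6 edges. P[all 6 edges red] = (1/2)^6, and likewise for blue, so P[monochromatic] = 2·(1/2)^6 = 2^{1 − 6} = 1/32.
By linearity: E[X] = C(5, 4) · 2^{1 − 6} = 5 · 1/32 = 5/32.
Numerically: E[X] ≈ 0.15625.

E[X] = C(5,4)·2^(1−C(4,2)) = 5/32 ≈ 0.15625.


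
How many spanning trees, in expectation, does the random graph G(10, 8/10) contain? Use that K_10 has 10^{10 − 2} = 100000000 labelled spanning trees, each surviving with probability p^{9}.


K_10 has 10^{10 − 2} = 100000000 labelled spanning trees.
For each such spanning tree H, let X_H = 1 if all 9 edges of H are present in G. Then P[X_H = 1] = p^{9} = (4/5)^{9} = 262144/1953125.
By linearity: E[X] = Σ_H E[X_H] = 100000000 · p^{9} = 100000000 · 262144/1953125 = 67108864/5.
Numerically: E[X] ≈ 1.342e+07.

E[X] = 100000000 · (4/5)^{9} = 67108864/5 ≈ 1.342e+07.


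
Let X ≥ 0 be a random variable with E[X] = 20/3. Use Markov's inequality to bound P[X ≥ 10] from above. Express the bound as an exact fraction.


μ = E[X] = 20/3, a = 10.
Markov: P[X ≥ 10] ≤ μ/a = (20/3)/10 = 2/3.
Numerically: ≈ 0.66667.
(Since a = 10 > μ = 6.66667, the bound 2/3 is < 1 and informative.)

P[X ≥ 10] ≤ 2/3 ≈ 0.66667.
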